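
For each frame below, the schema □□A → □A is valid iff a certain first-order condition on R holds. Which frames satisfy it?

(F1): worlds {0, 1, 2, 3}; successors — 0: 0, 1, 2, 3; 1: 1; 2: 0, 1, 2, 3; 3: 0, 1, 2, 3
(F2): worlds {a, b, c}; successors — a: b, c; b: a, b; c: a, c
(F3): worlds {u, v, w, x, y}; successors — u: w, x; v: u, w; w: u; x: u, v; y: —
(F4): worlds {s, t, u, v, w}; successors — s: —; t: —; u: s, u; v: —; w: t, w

Frame correspondent (Sahlqvist): ∀x ∀y (Rxy → ∃z (Rxz ∧ Rzy)) — i.e. density.
(F1): holds.
(F2): holds.
(F3): fails — Ruw but no z with Ruz and Rzw.
(F4): holds.
Valid on: (F1), (F2), (F4).

(F1), (F2), (F4)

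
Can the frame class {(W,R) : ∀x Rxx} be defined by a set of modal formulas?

This is a Sahlqvist condition; the T axiom □r → r defines it.

Yes, by □r → r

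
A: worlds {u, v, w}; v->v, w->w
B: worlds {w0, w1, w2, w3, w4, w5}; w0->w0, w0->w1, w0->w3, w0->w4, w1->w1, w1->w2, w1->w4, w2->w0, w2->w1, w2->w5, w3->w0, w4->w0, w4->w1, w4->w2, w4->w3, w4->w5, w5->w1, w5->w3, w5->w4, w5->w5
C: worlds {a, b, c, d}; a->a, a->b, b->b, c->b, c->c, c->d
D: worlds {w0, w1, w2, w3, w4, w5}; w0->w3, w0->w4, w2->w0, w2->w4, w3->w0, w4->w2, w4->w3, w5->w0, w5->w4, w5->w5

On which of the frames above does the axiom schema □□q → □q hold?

A, B, C

Frame correspondent (Sahlqvist): ∀x ∀y (Rxy → ∃z (Rxz ∧ Rzy)) — i.e. density.
A: satisfies the condition.
B: satisfies the condition.
C: satisfies the condition.
D: fails — Rw0w4 but no z with Rw0z and Rzw4.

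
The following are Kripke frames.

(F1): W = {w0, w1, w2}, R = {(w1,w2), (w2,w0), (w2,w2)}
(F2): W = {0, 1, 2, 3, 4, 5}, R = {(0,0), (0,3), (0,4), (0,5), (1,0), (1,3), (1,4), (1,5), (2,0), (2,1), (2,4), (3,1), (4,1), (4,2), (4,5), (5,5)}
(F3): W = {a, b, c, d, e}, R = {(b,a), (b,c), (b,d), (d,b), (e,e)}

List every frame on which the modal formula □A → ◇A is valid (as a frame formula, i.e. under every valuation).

(F2)

This is the axiom for seriality; its first-order frame correspondent is ∀x ∃y Rxy.
(F1): fails — world w0 has no successor.
(F2): ✓.
(F3): fails — world a has no successor.
Valid on: (F2).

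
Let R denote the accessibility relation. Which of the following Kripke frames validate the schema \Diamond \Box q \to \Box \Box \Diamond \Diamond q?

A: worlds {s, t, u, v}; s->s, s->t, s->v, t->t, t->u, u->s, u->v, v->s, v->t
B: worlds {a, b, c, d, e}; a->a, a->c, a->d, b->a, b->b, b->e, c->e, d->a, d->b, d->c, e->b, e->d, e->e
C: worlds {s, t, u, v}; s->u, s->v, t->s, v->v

This is the axiom for a generalized confluence (Geach) condition; its first-order frame correspondent is \forall x \forall y \forall z ((xRy \wedge x R^2 z) \to \exists w (yRw \wedge z R^2 w)).
A: condition met.
B: condition met.
C: fails — sRu, sR²v but no w with uRw and vR²w.
Valid on: A, B.

A, B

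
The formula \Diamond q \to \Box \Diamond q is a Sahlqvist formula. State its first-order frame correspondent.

the Euclidean property

Suppose ◇q→□◇q is valid. Take Rxy, Rxz and set V(q)={y}. Then ◇q at x, so □◇q at x, so ◇q at z, so some w with Rzw has q; w=y, i.e. Rzy. By symmetry of the argument, Ryz.
Conversely, on a frame with the Euclidean property the schema holds at every world under every valuation.
Frame condition: \forall x \forall y \forall z (Rxy \wedge Rxz \to Ryz).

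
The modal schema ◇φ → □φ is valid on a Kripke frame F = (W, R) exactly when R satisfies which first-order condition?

partial functionality: ∀x ∀y ∀z (Rxy ∧ Rxz → y = z)

This schema is the CD axiom.
It corresponds to partial functionality: ∀x ∀y ∀z (Rxy ∧ Rxz → y = z).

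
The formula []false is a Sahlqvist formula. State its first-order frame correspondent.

□⊥ is valid iff no world has any successor (otherwise □⊥ fails at any world with one).

emptiness of R: forall x forall y ~Rxy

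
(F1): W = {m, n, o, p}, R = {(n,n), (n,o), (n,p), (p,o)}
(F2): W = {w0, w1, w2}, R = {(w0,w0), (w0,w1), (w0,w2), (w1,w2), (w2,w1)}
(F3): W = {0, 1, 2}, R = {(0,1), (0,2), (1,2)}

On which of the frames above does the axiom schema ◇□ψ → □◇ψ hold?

This is the axiom for convergence; its first-order frame correspondent is ∀x ∀y ∀z (Rxy ∧ Rxz → ∃w (Ryw ∧ Rzw)).
(F1): fails — Rnn and Rno but n and o have no common successor.
(F2): fails — Rw0w1 and Rw0w2 but w1 and w2 have no common successor.
(F3): fails — R01 and R02 but 1 and 2 have no common successor.
Valid on no frame.

none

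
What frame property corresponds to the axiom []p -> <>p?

Seriality

Suppose □p→◇p is valid. At any x set V(p)=W. Then □p at x, so ◇p at x, so x has a successor.
Conversely, any frame satisfying forall x exists y Rxy validates the schema.
Frame condition: forall x exists y Rxy.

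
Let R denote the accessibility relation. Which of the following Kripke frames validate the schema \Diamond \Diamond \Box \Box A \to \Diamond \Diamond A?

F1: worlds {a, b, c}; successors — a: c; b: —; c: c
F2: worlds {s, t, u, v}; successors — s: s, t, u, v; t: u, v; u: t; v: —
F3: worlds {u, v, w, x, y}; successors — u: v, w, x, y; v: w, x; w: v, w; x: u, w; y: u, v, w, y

Frame correspondent (Sahlqvist): \forall x \forall y (x R^2 y \to \exists w (y R^2 w \wedge x R^2 w)) — i.e. a generalized confluence (Geach) condition.
F1: condition met.
F2: fails — sR²v but no w with vR²w and sR²w.
F3: condition met.
Valid on: F1, F3.

F1, F3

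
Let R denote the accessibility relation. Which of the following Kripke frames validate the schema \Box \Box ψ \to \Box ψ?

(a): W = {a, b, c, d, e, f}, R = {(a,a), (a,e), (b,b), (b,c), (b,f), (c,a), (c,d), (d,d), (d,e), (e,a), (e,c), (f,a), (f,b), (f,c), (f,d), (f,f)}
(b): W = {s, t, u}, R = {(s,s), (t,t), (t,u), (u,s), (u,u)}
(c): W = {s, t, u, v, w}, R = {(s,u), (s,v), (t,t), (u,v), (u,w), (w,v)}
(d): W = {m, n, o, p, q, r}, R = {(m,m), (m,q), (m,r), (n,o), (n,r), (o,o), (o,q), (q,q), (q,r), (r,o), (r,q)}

Frame correspondent (Sahlqvist): \forall x \forall y (Rxy \to \exists z (Rxz \wedge Rzy)) — i.e. density.
(a): fails — Rec but no z with Rez and Rzc.
(b): condition met.
(c): fails — Ruw but no z with Ruz and Rzw.
(d): fails — Rnr but no z with Rnz and Rzr.

(b)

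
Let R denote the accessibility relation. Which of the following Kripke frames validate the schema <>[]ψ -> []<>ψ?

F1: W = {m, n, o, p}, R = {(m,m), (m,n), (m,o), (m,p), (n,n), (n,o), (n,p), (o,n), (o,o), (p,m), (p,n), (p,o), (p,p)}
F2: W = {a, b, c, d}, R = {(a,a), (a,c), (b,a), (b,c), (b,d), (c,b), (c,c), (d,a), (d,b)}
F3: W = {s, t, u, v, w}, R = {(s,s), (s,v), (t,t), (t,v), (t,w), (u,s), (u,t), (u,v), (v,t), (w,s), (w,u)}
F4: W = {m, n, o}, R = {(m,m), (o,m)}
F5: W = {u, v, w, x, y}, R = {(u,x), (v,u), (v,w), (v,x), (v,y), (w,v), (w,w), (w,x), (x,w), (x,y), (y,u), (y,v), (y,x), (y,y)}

The schema corresponds to convergence: forall x forall y forall z (Rxy & Rxz -> exists w (Ryw & Rzw)).
F1: satisfies the condition.
F2: satisfies the condition.
F3: fails — Rsv and Rss but v and s have no common successor.
F4: satisfies the condition.
F5: fails — Rvu and Rvx but u and x have no common successor.

F1, F2, F4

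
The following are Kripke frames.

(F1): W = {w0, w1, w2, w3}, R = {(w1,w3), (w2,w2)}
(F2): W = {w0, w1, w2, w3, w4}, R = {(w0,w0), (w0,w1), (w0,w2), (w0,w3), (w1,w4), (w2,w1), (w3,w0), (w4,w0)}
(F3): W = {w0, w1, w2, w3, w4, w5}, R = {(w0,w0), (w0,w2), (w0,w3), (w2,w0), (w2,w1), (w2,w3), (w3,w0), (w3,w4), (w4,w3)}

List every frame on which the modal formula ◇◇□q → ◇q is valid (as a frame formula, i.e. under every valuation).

(F1)

Frame correspondent (Sahlqvist): ∀x ∀y (xR²y → ∃w (yRw ∧ xRw)) — i.e. a generalized confluence (Geach) condition.
(F1): condition met.
(F2): fails — w0R²w1 but no w with w1Rw and w0Rw.
(F3): fails — w0R²w1 but no w with w1Rw and w0Rw.
Valid on: (F1).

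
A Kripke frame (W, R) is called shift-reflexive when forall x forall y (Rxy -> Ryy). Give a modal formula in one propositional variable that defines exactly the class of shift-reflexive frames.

The condition is shift-reflexivity. The T□ schema □(□p → p) defines it.

□(□p → p)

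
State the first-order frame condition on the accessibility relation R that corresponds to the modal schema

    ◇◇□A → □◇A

∀x ∀y ∀z ((xR²y ∧ xRz) → ∃w (yRw ∧ zRw))

This is a Sahlqvist (Geach-type) schema ◇^2□^1A → □^1◇^1A.
First-order correspondent: ∀x ∀y ∀z ((xR²y ∧ xRz) → ∃w (yRw ∧ zRw)).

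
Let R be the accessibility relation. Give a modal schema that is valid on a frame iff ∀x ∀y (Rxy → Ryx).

r → □◇r

This is symmetry; the standard corresponding axiom is B: r → □◇r.
Suppose r→□◇r is valid. Take Rxy and set V(r)={x}. Then r at x, so □◇r at x, so ◇r at y, so some z with Ryz has r; z=x, i.e. Ryx.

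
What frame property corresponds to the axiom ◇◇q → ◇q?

Transitivity

This is a form of the 4 axiom.
It corresponds to transitivity: ∀x ∀y ∀z (Rxy ∧ Ryz → Rxz).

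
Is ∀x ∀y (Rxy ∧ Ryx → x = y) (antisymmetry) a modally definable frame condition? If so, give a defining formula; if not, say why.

If a class were modally definable it would be closed under surjective bounded morphisms (Goldblatt–Thomason).
The 6-cycle (worlds w0,w1,w2,w3,w4,w5 with w0→w1→w2→w3→w4→w5→w0) is antisymmetric. Sending even-indexed worlds to s and odd-indexed worlds to t is a surjective bounded morphism onto the two-world frame with s↔t, which is not antisymmetric.
So the class is not modally definable.

No — not modally definable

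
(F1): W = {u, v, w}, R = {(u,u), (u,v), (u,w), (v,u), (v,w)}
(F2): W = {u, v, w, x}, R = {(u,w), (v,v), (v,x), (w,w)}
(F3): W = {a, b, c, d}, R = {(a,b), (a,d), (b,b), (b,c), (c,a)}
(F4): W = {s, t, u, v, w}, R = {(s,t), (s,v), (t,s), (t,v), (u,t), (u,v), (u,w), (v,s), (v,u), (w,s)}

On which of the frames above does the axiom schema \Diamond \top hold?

(F4)

Frame correspondent (Sahlqvist): \forall x \exists y Rxy — i.e. seriality.
(F1): fails — world w has no successor.
(F2): fails — world x has no successor.
(F3): fails — world d has no successor.
(F4): holds.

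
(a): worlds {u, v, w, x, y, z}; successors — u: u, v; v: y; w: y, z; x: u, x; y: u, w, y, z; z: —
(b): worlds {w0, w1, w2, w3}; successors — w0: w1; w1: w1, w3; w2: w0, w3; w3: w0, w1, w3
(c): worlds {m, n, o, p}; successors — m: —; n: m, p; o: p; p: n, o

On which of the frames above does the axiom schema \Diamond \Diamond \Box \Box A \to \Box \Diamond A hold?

(b)

Frame correspondent (Sahlqvist): \forall x \forall y \forall z ((x R^2 y \wedge xRz) \to \exists w (y R^2 w \wedge zRw)) — i.e. a generalized confluence (Geach) condition.
(a): fails — vR²z, vRy but no t with zR²t and yRt.
(b): condition met.
(c): fails — nR²n, nRm but no w with nR²w and mRw.
Valid on: (b).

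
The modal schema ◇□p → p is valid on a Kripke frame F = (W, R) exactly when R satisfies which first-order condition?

symmetry

This schema is equivalent to the B axiom p → □◇p.
Its frame correspondent is symmetry — ∀x ∀y (Rxy → Ryx).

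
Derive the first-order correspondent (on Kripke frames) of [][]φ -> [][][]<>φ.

This is a Sahlqvist (Geach-type) schema ◇^0□^2φ → □^3◇^1φ.
Minimal-valuation argument: fix x; take any y with xR^0y and any z with xR^3z. Set V(φ) to the set of worlds R-reachable from y in exactly 2 steps. Then □^2φ holds at y, so the antecedent holds at x; validity forces ◇^1φ at z, giving a w with zR^1w and yR^2w.
First-order correspondent: forall x forall z (x R^3 z -> exists w (x R^2 w & zRw)).

forall x forall z (x R^3 z -> exists w (x R^2 w & zRw))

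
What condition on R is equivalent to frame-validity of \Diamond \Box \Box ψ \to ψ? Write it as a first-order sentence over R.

This is a Sahlqvist (Geach-type) schema ◇^1□^2ψ → □^0◇^0ψ.
First-order correspondent: \forall x \forall y (xRy \to \exists w (y R^2 w \wedge x = w)).

\forall x \forall y (xRy \to \exists w (y R^2 w \wedge x = w))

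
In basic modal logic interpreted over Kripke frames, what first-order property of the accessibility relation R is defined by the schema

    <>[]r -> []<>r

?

convergence

Suppose ◇□r→□◇r is valid. Take Rxy, Rxz and set V(r)={w : Ryw}. Then □r at y so ◇□r at x, so □◇r at x, so ◇r at z, giving w with Rzw and Ryw.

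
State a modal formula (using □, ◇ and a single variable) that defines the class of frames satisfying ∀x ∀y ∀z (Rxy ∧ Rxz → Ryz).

◇r → □◇r

The condition is the Euclidean property. The 5 schema ◇r → □◇r defines it.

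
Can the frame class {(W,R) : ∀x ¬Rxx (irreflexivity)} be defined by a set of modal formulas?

No

Any modally definable frame class is closed under surjective bounded morphisms.
The 4-cycle (worlds 0,1,2,3 with 0→1→2→3→0) is irreflexive, and the map sending every world to a single reflexive point • is a surjective bounded morphism (forth: every edge maps to (•,•); back: every world has a successor). So any modal formula valid on the 4-cycle is also valid on the reflexive point, which is not irreflexive.
So no modal formula (or set of formulas) defines exactly the irreflexive frames.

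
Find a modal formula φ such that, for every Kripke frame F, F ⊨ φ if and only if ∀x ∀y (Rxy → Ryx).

p → □◇p

A defining formula is p → □◇p (the B axiom).
Suppose p→□◇p is valid. Take Rxy and set V(p)={x}. Then p at x, so □◇p at x, so ◇p at y, so some z with Ryz has p; z=x, i.e. Ryx.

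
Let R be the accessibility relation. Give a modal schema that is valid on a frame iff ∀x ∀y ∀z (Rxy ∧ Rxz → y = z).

◇s → □s

This is partial functionality; the standard corresponding axiom is CD: ◇s → □s.
Suppose ◇s→□s is valid. Take Rxy, Rxz and set V(s)={y}. Then ◇s at x, so □s at x, so s at z, i.e. z=y.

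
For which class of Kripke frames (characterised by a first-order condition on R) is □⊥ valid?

emptiness of R: ∀x ∀y ¬Rxy

□⊥ is valid iff no world has any successor (otherwise □⊥ fails at any world with one).
Conversely, any frame satisfying ∀x ∀y ¬Rxy validates the schema.
Frame condition: ∀x ∀y ¬Rxy.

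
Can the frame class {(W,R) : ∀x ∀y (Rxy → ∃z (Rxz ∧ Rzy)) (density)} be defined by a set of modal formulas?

The condition is density. A defining modal formula is □□q → □q.
Suppose □□q→□q is valid. Take Rxy and set V(q)={w : xR²w}. Then □□q at x, so □q at x, so q at y, i.e. ∃z(Rxz∧Rzy).

Yes, by □□q → □q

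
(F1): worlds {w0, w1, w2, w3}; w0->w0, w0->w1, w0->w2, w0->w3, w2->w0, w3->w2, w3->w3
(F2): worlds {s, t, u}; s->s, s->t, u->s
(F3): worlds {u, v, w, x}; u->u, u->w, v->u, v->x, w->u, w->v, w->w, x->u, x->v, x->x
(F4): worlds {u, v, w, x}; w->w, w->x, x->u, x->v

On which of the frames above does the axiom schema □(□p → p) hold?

none

Frame correspondent (Sahlqvist): ∀x ∀y (Rxy → Ryy) — i.e. shift-reflexivity.
(F1): fails — Rw3w2 but not Rw2w2.
(F2): fails — Rst but not Rtt.
(F3): fails — Rwv but not Rvv.
(F4): fails — Rxu but not Ruu.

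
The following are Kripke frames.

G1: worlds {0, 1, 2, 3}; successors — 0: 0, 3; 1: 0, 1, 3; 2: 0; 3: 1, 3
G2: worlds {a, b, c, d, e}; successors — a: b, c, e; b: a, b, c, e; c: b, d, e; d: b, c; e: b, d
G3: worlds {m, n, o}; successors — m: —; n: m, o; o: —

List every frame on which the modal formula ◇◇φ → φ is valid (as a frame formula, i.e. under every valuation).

G3

This is the axiom for a generalized confluence (Geach) condition; its first-order frame correspondent is ∀x ∀y (xR²y → ∃w (y = w ∧ x = w)).
G1: fails — 0R²1 but 1 ≠ 0.
G2: fails — aR²b but b ≠ a.
G3: condition met.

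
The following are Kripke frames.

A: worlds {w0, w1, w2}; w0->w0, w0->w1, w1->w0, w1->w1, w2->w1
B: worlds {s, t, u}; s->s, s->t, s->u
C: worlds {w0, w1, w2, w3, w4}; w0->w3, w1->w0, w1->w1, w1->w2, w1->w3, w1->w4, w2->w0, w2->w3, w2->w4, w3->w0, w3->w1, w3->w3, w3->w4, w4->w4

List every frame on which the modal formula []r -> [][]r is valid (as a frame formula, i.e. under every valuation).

B

Frame correspondent (Sahlqvist): forall x forall y forall z (Rxy & Ryz -> Rxz) — i.e. transitivity.
A: fails — Rw2w1 and Rw1w0 but not Rw2w0.
B: holds.
C: fails — Rw3w1 and Rw1w2 but not Rw3w2.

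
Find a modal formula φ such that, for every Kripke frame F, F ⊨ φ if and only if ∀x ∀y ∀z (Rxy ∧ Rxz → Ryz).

This is the Euclidean property; the standard corresponding axiom is 5: ◇q → □◇q.

◇q → □◇q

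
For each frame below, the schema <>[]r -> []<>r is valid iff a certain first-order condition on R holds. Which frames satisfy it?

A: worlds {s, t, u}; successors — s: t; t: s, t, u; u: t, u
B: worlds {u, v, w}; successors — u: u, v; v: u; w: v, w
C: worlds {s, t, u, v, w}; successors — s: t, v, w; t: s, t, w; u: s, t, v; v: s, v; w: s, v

A, C

This is the axiom for convergence; its first-order frame correspondent is forall x forall y forall z (Rxy & Rxz -> exists w (Ryw & Rzw)).
A: holds.
B: fails — Rww and Rwv but w and v have no common successor.
C: holds.
Valid on: A, C.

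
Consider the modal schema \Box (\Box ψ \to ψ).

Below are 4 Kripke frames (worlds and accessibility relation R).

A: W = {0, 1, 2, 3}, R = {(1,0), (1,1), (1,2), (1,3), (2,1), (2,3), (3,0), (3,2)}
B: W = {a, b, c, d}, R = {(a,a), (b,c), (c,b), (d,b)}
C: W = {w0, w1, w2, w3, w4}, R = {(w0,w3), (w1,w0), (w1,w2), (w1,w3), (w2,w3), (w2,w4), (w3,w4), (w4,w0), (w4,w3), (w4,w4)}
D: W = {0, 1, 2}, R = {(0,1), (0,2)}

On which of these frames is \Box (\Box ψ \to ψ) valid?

This is the axiom for shift-reflexivity; its first-order frame correspondent is \forall x \forall y (Rxy \to Ryy).
A: fails — R10 but not R00.
B: fails — Rdb but not Rbb.
C: fails — Rw1w2 but not Rw2w2.
D: fails — R01 but not R11.
Valid on no frame.

none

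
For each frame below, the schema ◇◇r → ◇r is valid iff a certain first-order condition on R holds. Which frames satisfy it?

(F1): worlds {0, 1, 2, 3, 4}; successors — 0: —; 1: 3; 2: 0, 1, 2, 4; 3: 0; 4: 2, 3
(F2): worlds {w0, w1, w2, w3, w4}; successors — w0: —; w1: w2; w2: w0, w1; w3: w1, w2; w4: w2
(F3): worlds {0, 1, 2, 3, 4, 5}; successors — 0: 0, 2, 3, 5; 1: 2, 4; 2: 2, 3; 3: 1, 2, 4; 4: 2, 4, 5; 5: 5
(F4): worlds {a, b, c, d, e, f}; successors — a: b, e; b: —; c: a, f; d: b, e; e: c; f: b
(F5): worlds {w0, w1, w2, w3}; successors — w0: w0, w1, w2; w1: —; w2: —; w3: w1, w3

This is the axiom for transitivity; its first-order frame correspondent is ∀x ∀y ∀z (Rxy ∧ Ryz → Rxz).
(F1): fails — R43 and R30 but not R40.
(F2): fails — Rw1w2 and Rw2w1 but not Rw1w1.
(F3): fails — R34 and R45 but not R35.
(F4): fails — Rcf and Rfb but not Rcb.
(F5): satisfies the condition.

(F5)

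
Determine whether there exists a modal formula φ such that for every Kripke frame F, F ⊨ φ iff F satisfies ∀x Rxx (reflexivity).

Yes — defined by □p → p

The condition is reflexivity. A defining modal formula is □p → p.
Suppose □p→p is valid. At any x set V(p)={w : Rxw}. Then □p holds at x, so p holds at x, i.e. Rxx.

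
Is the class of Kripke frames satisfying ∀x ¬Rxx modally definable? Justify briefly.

If a class were modally definable it would be closed under surjective bounded morphisms (Goldblatt–Thomason).
The 2-cycle (worlds 0,1 with 0→1→0) is irreflexive, and the map sending every world to a single reflexive point • is a surjective bounded morphism (forth: every edge maps to (•,•); back: every world has a successor). So any modal formula valid on the 2-cycle is also valid on the reflexive point, which is not irreflexive.
Hence irreflexivity is not modally definable.

No — not modally definable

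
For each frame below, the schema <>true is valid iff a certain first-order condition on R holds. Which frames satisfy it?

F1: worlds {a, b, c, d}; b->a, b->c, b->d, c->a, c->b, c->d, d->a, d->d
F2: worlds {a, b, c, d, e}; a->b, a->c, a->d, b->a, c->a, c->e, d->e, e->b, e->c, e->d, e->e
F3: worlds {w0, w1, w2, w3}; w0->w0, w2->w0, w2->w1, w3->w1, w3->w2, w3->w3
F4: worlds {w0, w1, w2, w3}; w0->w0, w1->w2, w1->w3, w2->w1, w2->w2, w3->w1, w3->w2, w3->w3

F2, F4

Frame correspondent (Sahlqvist): forall x exists y Rxy — i.e. seriality.
F1: fails — world a has no successor.
F2: holds.
F3: fails — world w1 has no successor.
F4: holds.
Valid on: F2, F4.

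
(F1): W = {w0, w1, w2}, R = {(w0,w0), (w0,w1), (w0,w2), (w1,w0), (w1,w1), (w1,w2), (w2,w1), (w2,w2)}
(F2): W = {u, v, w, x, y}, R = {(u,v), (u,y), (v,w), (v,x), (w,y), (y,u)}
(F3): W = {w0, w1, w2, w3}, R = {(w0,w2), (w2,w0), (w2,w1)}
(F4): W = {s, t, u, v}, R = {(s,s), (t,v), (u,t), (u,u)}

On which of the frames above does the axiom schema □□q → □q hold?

(F1)

Frame correspondent (Sahlqvist): ∀x ∀y (Rxy → ∃z (Rxz ∧ Rzy)) — i.e. density.
(F1): holds.
(F2): fails — Ruv but no z with Ruz and Rzv.
(F3): fails — Rw0w2 but no z with Rw0z and Rzw2.
(F4): fails — Rtv but no z with Rtz and Rzv.
Valid on: (F1).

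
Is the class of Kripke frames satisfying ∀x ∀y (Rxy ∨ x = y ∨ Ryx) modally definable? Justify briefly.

No — not modally definable

If a class were modally definable it would be closed under disjoint unions (Goldblatt–Thomason).
Take 3 disjoint single-world reflexive frames: each is trivially connected, but their disjoint union has 3 worlds with no edge between distinct components, so it is not connected.
So the class is not modally definable.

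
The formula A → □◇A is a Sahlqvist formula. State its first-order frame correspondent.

symmetry: ∀x ∀y (Rxy → Ryx)

Suppose A→□◇A is valid. Take Rxy and set V(A)={x}. Then A at x, so □◇A at x, so ◇A at y, so some z with Ryz has A; z=x, i.e. Ryx.
Conversely, any frame satisfying ∀x ∀y (Rxy → Ryx) validates the schema.
So the correspondent is symmetry.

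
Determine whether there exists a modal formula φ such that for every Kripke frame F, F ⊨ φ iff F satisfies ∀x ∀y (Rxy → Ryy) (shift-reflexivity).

Definable; □(□p → p) defines it

This is a Sahlqvist condition; the T□ axiom □(□p → p) defines it.
Suppose □(□p→p) is valid. Take Rxy and set V(p)={w : Ryw}. Then at y, □p holds; since □(□p→p) at x, □p→p at y, so p at y, i.e. Ryy.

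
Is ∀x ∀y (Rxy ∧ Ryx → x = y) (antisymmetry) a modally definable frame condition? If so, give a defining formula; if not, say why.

Not definable by any modal formula

Any modally definable frame class is closed under surjective bounded morphisms.
The 6-cycle (worlds w0,w1,w2,w3,w4,w5 with w0→w1→w2→w3→w4→w5→w0) is antisymmetric. Sending even-indexed worlds to a and odd-indexed worlds to b is a surjective bounded morphism onto the two-world frame with a↔b, which is not antisymmetric.
So the class is not modally definable.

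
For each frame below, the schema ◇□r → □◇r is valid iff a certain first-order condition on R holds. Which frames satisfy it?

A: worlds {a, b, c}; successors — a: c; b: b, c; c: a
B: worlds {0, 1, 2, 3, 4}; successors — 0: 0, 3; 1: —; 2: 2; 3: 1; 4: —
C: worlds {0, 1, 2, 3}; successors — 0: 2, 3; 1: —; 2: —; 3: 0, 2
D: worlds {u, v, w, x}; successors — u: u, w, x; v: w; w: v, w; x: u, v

D

The schema corresponds to convergence: ∀x ∀y ∀z (Rxy ∧ Rxz → ∃w (Ryw ∧ Rzw)).
A: fails — Rbc and Rbb but c and b have no common successor.
B: fails — R00 and R03 but 0 and 3 have no common successor.
C: fails — R03 and R02 but 3 and 2 have no common successor.
D: holds.
Valid on: D.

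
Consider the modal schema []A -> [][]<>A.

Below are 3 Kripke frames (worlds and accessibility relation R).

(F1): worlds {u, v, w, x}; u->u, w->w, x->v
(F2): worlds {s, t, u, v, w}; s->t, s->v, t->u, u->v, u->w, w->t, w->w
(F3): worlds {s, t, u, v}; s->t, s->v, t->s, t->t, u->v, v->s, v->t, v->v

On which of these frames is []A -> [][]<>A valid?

The schema corresponds to a generalized confluence (Geach) condition: forall x forall z (x R^2 z -> exists w (xRw & zRw)).
(F1): satisfies the condition.
(F2): fails — tR²v but no w* with tRw* and vRw*.
(F3): fails — uR²t but no w with uRw and tRw.

(F1)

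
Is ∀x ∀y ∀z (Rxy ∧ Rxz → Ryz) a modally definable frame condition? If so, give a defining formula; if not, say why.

Yes — defined by ◇r → □◇r

Yes: it is the Euclidean property, defined by the 5 schema ◇r → □◇r.
Suppose ◇r→□◇r is valid. Take Rxy, Rxz and set V(r)={y}. Then ◇r at x, so □◇r at x, so ◇r at z, so some w with Rzw has r; w=y, i.e. Rzy. By symmetry of the argument, Ryz.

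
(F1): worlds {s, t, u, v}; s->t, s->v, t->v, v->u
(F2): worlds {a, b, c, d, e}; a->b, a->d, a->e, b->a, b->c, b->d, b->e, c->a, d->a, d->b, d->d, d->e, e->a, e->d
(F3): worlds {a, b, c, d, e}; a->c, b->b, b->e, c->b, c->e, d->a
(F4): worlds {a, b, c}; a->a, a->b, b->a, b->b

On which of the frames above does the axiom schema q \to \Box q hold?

Frame correspondent (Sahlqvist): \forall x \forall z (xRz \to \exists w (x = w \wedge z = w)) — i.e. a generalized confluence (Geach) condition.
(F1): fails — sRt but s ≠ t.
(F2): fails — aRb but a ≠ b.
(F3): fails — aRc but a ≠ c.
(F4): fails — aRb but a ≠ b.

none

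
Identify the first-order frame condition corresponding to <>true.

This schema is equivalent to the D axiom □q → ◇q.
Its frame correspondent is seriality — forall x exists y Rxy.

seriality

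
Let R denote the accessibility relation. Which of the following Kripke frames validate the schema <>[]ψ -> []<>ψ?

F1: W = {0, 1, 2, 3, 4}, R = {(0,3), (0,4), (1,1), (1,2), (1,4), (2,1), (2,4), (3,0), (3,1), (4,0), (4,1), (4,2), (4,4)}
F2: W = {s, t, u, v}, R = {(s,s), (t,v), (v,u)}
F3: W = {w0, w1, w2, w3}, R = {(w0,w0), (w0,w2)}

F1

The schema corresponds to convergence: forall x forall y forall z (Rxy & Rxz -> exists w (Ryw & Rzw)).
F1: condition met.
F2: fails — Rvu and Rvu but u and u have no common successor.
F3: fails — Rw0w2 and Rw0w2 but w2 and w2 have no common successor.
Valid on: F1.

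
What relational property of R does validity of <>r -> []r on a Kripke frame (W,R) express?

Partial functionality

This schema is the CD axiom.
Its frame correspondent is partial functionality — forall x forall y forall z (Rxy & Rxz -> y = z).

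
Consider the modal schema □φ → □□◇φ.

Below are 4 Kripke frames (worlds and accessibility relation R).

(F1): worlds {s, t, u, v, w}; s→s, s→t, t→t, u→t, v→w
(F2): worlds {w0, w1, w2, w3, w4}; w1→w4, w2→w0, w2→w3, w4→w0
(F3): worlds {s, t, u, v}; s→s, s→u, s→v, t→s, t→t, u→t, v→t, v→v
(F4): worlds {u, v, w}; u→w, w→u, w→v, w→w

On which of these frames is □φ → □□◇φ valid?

This is the axiom for a generalized confluence (Geach) condition; its first-order frame correspondent is ∀x ∀z (xR²z → ∃w (xRw ∧ zRw)).
(F1): satisfies the condition.
(F2): fails — w1R²w0 but no w with w1Rw and w0Rw.
(F3): fails — sR²u but no w with sRw and uRw.
(F4): fails — uR²v but no t with uRt and vRt.

(F1)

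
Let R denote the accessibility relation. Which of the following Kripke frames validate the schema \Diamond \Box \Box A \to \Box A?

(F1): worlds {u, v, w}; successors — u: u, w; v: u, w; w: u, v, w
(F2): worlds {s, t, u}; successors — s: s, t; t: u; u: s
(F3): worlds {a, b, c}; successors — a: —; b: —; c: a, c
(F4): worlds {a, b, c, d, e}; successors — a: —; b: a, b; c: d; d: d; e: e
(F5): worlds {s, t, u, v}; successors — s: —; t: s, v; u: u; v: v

(F1)

Frame correspondent (Sahlqvist): \forall x \forall y \forall z ((xRy \wedge xRz) \to \exists w (y R^2 w \wedge z = w)) — i.e. a generalized confluence (Geach) condition.
(F1): ✓.
(F2): fails — sRt, sRt but no w with tR²w and t=w.
(F3): fails — cRa, cRa but no w with aR²w and a=w.
(F4): fails — bRa, bRa but no w with aR²w and a=w.
(F5): fails — tRs, tRs but no w with sR²w and s=w.
Valid on: (F1).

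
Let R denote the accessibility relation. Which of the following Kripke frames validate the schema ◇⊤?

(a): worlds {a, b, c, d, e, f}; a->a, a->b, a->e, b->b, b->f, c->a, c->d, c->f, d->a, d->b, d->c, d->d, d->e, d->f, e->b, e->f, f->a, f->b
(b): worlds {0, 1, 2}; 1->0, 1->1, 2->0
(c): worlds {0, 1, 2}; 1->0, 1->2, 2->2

Frame correspondent (Sahlqvist): ∀x ∃y Rxy — i.e. seriality.
(a): satisfies the condition.
(b): fails — world 0 has no successor.
(c): fails — world 0 has no successor.

(a)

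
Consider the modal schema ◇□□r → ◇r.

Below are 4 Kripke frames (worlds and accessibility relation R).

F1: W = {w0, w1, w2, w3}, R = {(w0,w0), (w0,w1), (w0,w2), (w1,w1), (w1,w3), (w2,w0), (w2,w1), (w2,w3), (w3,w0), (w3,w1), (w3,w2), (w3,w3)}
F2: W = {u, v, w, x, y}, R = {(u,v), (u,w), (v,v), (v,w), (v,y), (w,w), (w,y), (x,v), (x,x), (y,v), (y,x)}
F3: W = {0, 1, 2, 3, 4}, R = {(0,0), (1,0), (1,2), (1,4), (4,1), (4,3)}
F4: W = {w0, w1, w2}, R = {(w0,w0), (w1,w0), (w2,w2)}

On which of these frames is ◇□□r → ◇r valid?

F1, F2, F4

The schema corresponds to a generalized confluence (Geach) condition: ∀x ∀y (xRy → ∃w (yR²w ∧ xRw)).
F1: condition met.
F2: condition met.
F3: fails — 1R2 but no w with 2R²w and 1Rw.
F4: condition met.
Valid on: F1, F2, F4.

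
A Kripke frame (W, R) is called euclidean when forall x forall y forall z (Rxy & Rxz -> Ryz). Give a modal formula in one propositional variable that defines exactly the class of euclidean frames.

A defining formula is ◇r → □◇r (the 5 axiom).
Suppose ◇r→□◇r is valid. Take Rxy, Rxz and set V(r)={y}. Then ◇r at x, so □◇r at x, so ◇r at z, so some w with Rzw has r; w=y, i.e. Rzy. By symmetry of the argument, Ryz.

◇r → □◇r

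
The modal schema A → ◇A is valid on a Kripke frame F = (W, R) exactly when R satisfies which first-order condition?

Equivalently (dual form): □A → A.
Suppose □A→A is valid. At any x set V(A)={w : Rxw}. Then □A holds at x, so A holds at x, i.e. Rxx.

reflexivity: ∀x Rxx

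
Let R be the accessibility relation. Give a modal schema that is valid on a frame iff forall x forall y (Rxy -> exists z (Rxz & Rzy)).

A defining formula is □□ψ → □ψ (the C4 axiom).
Suppose □□ψ→□ψ is valid. Take Rxy and set V(ψ)={w : xR²w}. Then □□ψ at x, so □ψ at x, so ψ at y, i.e. ∃z(Rxz∧Rzy).

□□ψ → □ψ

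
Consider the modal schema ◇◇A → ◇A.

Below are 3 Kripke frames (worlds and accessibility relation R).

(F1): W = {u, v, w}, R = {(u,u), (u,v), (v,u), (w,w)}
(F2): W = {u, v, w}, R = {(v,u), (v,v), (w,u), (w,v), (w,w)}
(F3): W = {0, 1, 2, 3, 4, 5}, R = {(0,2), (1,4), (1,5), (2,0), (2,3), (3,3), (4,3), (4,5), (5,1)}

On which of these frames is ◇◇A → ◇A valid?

This is the axiom for transitivity; its first-order frame correspondent is ∀x ∀y ∀z (Rxy ∧ Ryz → Rxz).
(F1): fails — Rvu and Ruv but not Rvv.
(F2): satisfies the condition.
(F3): fails — R02 and R23 but not R03.

(F2)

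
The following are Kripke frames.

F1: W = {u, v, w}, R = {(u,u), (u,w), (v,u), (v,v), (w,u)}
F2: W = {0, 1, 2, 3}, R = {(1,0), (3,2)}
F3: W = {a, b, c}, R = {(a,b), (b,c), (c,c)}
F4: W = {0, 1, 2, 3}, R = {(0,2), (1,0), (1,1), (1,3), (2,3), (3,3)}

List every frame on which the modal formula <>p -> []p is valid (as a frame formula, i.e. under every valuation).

Frame correspondent (Sahlqvist): forall x forall y forall z (Rxy & Rxz -> y = z) — i.e. partial functionality.
F1: fails — u sees both u and w.
F2: holds.
F3: holds.
F4: fails — 1 sees both 0 and 1.
Valid on: F2, F3.

F2, F3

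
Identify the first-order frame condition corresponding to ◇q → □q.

This schema is the CD axiom.
It corresponds to partial functionality: ∀x ∀y ∀z (Rxy ∧ Rxz → y = z).

partial functionality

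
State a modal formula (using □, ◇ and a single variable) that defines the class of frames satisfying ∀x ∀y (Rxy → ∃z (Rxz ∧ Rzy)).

This is density; the standard corresponding axiom is C4: □□p → □p.
Suppose □□p→□p is valid. Take Rxy and set V(p)={w : xR²w}. Then □□p at x, so □p at x, so p at y, i.e. ∃z(Rxz∧Rzy).

□□p → □p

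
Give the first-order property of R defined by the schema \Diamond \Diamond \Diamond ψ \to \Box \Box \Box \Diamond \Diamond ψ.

This is a Sahlqvist (Geach-type) schema ◇^3□^0ψ → □^3◇^2ψ.
Minimal-valuation argument: fix x; take any y with xR^3y and any z with xR^3z. Set V(ψ) to the set of worlds R-reachable from y in exactly 0 steps. Then □^0ψ holds at y, so the antecedent holds at x; validity forces ◇^2ψ at z, giving a w with zR^2w and yR^0w.
First-order correspondent: \forall x \forall y \forall z ((x R^3 y \wedge x R^3 z) \to \exists w (y = w \wedge z R^2 w)).

\forall x \forall y \forall z ((x R^3 y \wedge x R^3 z) \to \exists w (y = w \wedge z R^2 w))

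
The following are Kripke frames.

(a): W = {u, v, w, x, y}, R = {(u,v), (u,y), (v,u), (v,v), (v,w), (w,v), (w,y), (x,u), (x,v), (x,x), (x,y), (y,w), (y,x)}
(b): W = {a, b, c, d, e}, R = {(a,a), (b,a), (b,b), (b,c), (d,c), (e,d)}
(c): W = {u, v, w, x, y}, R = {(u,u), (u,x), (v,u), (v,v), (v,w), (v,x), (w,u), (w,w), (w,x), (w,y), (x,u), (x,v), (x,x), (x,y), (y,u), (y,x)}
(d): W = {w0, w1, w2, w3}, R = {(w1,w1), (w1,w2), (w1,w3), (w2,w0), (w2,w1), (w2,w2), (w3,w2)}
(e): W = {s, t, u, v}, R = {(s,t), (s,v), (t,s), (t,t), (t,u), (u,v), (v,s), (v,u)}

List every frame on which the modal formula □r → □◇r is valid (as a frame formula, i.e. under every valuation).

(c)

The schema corresponds to a generalized confluence (Geach) condition: ∀x ∀z (xRz → ∃w (xRw ∧ zRw)).
(a): fails — uRy but no t with uRt and yRt.
(b): fails — bRc but no w with bRw and cRw.
(c): holds.
(d): fails — w2Rw0 but no w with w2Rw and w0Rw.
(e): fails — sRv but no w with sRw and vRw.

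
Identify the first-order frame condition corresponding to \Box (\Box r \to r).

shift-reflexivity: \forall x \forall y (Rxy \to Ryy)

Suppose □(□r→r) is valid. Take Rxy and set V(r)={w : Ryw}. Then at y, □r holds; since □(□r→r) at x, □r→r at y, so r at y, i.e. Ryy.
Conversely, any frame satisfying \forall x \forall y (Rxy \to Ryy) validates the schema.
Frame condition: \forall x \forall y (Rxy \to Ryy).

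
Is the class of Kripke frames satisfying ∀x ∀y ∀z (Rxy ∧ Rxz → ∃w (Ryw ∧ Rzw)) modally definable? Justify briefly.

The condition is convergence. A defining modal formula is ◇□q → □◇q.
Suppose ◇□q→□◇q is valid. Take Rxy, Rxz and set V(q)={w : Ryw}. Then □q at y so ◇□q at x, so □◇q at x, so ◇q at z, giving w with Rzw and Ryw.

Yes, by ◇□q → □◇q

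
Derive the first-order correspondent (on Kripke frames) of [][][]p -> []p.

This is a Sahlqvist (Geach-type) schema ◇^0□^3p → □^1◇^0p.
First-order correspondent: forall x forall z (xRz -> exists w (x R^3 w & z = w)).

forall x forall z (xRz -> exists w (x R^3 w & z = w))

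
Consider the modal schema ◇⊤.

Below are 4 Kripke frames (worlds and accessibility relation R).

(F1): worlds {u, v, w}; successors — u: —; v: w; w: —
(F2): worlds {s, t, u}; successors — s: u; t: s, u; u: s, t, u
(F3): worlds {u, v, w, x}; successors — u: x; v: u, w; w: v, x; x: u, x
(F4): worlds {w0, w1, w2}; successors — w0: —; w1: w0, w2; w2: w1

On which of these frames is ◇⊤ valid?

(F2), (F3)

This is the axiom for seriality; its first-order frame correspondent is ∀x ∃y Rxy.
(F1): fails — world u has no successor.
(F2): ✓.
(F3): ✓.
(F4): fails — world w0 has no successor.
Valid on: (F2), (F3).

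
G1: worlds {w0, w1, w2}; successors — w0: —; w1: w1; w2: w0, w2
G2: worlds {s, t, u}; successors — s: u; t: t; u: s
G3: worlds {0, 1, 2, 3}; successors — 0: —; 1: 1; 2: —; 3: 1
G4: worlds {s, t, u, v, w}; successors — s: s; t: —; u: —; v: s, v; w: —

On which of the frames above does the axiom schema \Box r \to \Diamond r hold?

G2

This is the axiom for seriality; its first-order frame correspondent is \forall x \exists y Rxy.
G1: fails — world w0 has no successor.
G2: holds.
G3: fails — world 0 has no successor.
G4: fails — world t has no successor.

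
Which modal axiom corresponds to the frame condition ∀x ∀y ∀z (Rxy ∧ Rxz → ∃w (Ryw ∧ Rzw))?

The condition is convergence. The .2 schema ◇□r → □◇r defines it.
Suppose ◇□r→□◇r is valid. Take Rxy, Rxz and set V(r)={w : Ryw}. Then □r at y so ◇□r at x, so □◇r at x, so ◇r at z, giving w with Rzw and Ryw.

◇□r → □◇r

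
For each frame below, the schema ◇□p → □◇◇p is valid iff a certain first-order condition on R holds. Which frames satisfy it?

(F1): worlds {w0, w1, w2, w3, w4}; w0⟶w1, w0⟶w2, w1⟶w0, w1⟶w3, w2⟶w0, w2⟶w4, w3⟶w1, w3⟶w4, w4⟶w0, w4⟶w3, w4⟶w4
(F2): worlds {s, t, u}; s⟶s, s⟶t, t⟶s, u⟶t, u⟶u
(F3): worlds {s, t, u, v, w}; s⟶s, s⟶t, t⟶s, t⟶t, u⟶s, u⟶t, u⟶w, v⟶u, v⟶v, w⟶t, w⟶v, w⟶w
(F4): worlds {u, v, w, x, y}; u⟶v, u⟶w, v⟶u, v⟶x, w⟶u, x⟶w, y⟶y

(F2)

This is the axiom for a generalized confluence (Geach) condition; its first-order frame correspondent is ∀x ∀y ∀z ((xRy ∧ xRz) → ∃w (yRw ∧ zR²w)).
(F1): fails — w0Rw1, w0Rw1 but no w with w1Rw and w1R²w.
(F2): holds.
(F3): fails — wRv, wRt but no w* with vRw* and tR²w*.
(F4): fails — uRv, uRv but no t with vRt and vR²t.
Valid on: (F2).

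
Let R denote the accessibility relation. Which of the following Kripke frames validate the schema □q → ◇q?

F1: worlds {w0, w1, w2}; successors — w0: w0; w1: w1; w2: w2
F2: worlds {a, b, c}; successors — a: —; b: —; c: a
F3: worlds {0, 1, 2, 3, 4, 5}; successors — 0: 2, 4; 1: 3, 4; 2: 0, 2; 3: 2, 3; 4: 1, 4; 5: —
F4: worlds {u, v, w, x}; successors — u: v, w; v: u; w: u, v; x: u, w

F1, F4

This is the axiom for seriality; its first-order frame correspondent is ∀x ∃y Rxy.
F1: ✓.
F2: fails — world a has no successor.
F3: fails — world 5 has no successor.
F4: ✓.
Valid on: F1, F4.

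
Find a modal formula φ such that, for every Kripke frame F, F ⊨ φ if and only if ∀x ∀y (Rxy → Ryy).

□(□r → r)

A defining formula is □(□r → r) (the T□ axiom).
Suppose □(□r→r) is valid. Take Rxy and set V(r)={w : Ryw}. Then at y, □r holds; since □(□r→r) at x, □r→r at y, so r at y, i.e. Ryy.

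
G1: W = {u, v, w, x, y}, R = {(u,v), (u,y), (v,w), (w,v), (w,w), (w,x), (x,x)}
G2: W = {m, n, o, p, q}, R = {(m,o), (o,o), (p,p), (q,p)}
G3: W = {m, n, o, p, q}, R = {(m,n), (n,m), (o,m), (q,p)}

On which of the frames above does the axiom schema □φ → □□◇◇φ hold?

G2

Frame correspondent (Sahlqvist): ∀x ∀z (xR²z → ∃w (xRw ∧ zR²w)) — i.e. a generalized confluence (Geach) condition.
G1: fails — vR²x but no t with vRt and xR²t.
G2: holds.
G3: fails — mR²m but no w with mRw and mR²w.
Valid on: G2.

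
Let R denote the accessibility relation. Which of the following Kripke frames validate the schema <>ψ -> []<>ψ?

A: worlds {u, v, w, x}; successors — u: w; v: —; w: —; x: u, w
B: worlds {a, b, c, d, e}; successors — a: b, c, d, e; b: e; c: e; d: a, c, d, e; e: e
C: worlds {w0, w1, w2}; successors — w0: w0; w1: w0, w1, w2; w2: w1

none

The schema corresponds to the Euclidean property: forall x forall y forall z (Rxy & Rxz -> Ryz).
A: fails — Ruw and Ruw but not Rww.
B: fails — Rab and Rab but not Rbb.
C: fails — Rw1w2 and Rw1w2 but not Rw2w2.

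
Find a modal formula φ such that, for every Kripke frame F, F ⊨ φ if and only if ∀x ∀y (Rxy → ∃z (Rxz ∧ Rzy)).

□□r → □r

A defining formula is □□r → □r (the C4 axiom).
Suppose □□r→□r is valid. Take Rxy and set V(r)={w : xR²w}. Then □□r at x, so □r at x, so r at y, i.e. ∃z(Rxz∧Rzy).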